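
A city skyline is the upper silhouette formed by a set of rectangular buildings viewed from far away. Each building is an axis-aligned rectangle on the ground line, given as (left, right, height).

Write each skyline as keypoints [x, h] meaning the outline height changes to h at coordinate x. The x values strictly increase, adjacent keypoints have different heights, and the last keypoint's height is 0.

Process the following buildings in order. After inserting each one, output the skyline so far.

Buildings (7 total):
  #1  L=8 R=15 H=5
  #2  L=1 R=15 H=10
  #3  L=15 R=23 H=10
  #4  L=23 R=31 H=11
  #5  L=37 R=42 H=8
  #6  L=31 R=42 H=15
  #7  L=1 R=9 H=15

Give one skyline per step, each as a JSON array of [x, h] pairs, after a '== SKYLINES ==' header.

== SKYLINES ==
[[8,5],[15,0]]
[[1,10],[15,0]]
[[1,10],[23,0]]
[[1,10],[23,11],[31,0]]
[[1,10],[23,11],[31,0],[37,8],[42,0]]
[[1,10],[23,11],[31,15],[42,0]]
[[1,15],[9,10],[23,11],[31,15],[42,0]]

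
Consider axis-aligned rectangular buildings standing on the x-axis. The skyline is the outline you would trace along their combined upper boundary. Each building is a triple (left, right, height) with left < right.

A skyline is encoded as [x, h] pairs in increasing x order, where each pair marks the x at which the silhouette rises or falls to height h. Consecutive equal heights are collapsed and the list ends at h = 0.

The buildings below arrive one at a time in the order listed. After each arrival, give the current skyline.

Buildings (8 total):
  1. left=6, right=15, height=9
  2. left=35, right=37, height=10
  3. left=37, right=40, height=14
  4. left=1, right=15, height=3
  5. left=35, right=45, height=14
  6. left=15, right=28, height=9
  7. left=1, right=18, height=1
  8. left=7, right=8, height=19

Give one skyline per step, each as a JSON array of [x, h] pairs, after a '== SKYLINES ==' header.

== SKYLINES ==
[[6,9],[15,0]]
[[6,9],[15,0],[35,10],[37,0]]
[[6,9],[15,0],[35,10],[37,14],[40,0]]
[[1,3],[6,9],[15,0],[35,10],[37,14],[40,0]]
[[1,3],[6,9],[15,0],[35,14],[45,0]]
[[1,3],[6,9],[28,0],[35,14],[45,0]]
[[1,3],[6,9],[28,0],[35,14],[45,0]]
[[1,3],[6,9],[7,19],[8,9],[28,0],[35,14],[45,0]]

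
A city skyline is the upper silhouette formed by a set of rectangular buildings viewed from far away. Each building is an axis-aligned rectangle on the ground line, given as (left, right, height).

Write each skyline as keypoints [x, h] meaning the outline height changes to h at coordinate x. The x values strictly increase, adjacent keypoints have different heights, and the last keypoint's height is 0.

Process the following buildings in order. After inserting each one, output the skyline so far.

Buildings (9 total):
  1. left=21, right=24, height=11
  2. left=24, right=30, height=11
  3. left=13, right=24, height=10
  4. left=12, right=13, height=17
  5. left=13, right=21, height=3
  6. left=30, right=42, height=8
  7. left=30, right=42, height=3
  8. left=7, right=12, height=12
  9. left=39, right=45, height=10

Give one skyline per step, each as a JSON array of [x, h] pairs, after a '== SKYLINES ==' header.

== SKYLINES ==
[[21,11],[24,0]]
[[21,11],[30,0]]
[[13,10],[21,11],[30,0]]
[[12,17],[13,10],[21,11],[30,0]]
[[12,17],[13,10],[21,11],[30,0]]
[[12,17],[13,10],[21,11],[30,8],[42,0]]
[[12,17],[13,10],[21,11],[30,8],[42,0]]
[[7,12],[12,17],[13,10],[21,11],[30,8],[42,0]]
[[7,12],[12,17],[13,10],[21,11],[30,8],[39,10],[45,0]]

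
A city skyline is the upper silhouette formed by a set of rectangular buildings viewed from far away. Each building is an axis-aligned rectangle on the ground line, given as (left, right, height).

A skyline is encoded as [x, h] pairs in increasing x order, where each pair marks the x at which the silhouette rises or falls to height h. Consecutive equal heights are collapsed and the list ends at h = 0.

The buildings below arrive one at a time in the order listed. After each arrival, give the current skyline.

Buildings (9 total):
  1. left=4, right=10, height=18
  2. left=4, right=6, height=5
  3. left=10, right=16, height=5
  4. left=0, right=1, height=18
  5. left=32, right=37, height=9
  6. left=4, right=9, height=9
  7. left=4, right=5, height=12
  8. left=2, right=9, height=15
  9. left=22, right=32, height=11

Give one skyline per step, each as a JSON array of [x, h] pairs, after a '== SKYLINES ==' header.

== SKYLINES ==
[[4,18],[10,0]]
[[4,18],[10,0]]
[[4,18],[10,5],[16,0]]
[[0,18],[1,0],[4,18],[10,5],[16,0]]
[[0,18],[1,0],[4,18],[10,5],[16,0],[32,9],[37,0]]
[[0,18],[1,0],[4,18],[10,5],[16,0],[32,9],[37,0]]
[[0,18],[1,0],[4,18],[10,5],[16,0],[32,9],[37,0]]
[[0,18],[1,0],[2,15],[4,18],[10,5],[16,0],[32,9],[37,0]]
[[0,18],[1,0],[2,15],[4,18],[10,5],[16,0],[22,11],[32,9],[37,0]]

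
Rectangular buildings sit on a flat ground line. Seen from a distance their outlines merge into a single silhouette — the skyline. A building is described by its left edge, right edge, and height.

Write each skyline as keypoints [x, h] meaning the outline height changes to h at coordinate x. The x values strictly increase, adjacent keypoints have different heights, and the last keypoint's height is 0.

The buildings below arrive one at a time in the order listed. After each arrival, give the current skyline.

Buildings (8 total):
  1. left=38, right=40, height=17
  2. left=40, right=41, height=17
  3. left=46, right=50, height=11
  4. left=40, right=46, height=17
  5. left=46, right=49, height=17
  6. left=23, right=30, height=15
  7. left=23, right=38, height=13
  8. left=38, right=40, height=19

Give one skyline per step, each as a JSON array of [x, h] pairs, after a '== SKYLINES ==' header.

== SKYLINES ==
[[38,17],[40,0]]
[[38,17],[41,0]]
[[38,17],[41,0],[46,11],[50,0]]
[[38,17],[46,11],[50,0]]
[[38,17],[49,11],[50,0]]
[[23,15],[30,0],[38,17],[49,11],[50,0]]
[[23,15],[30,13],[38,17],[49,11],[50,0]]
[[23,15],[30,13],[38,19],[40,17],[49,11],[50,0]]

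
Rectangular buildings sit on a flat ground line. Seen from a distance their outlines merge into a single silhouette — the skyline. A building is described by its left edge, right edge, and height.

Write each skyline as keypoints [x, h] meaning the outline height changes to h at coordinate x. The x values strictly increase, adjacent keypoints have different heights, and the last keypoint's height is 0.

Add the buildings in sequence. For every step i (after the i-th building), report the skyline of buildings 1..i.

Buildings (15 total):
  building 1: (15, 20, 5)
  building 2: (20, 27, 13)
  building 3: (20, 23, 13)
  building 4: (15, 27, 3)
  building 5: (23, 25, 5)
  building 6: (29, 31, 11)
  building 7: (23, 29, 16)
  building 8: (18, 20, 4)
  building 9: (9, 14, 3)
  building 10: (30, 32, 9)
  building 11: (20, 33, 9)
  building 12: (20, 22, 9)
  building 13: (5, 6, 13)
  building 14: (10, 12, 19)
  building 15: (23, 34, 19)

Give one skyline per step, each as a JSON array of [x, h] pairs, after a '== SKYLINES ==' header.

== SKYLINES ==
[[15,5],[20,0]]
[[15,5],[20,13],[27,0]]
[[15,5],[20,13],[27,0]]
[[15,5],[20,13],[27,0]]
[[15,5],[20,13],[27,0]]
[[15,5],[20,13],[27,0],[29,11],[31,0]]
[[15,5],[20,13],[23,16],[29,11],[31,0]]
[[15,5],[20,13],[23,16],[29,11],[31,0]]
[[9,3],[14,0],[15,5],[20,13],[23,16],[29,11],[31,0]]
[[9,3],[14,0],[15,5],[20,13],[23,16],[29,11],[31,9],[32,0]]
[[9,3],[14,0],[15,5],[20,13],[23,16],[29,11],[31,9],[33,0]]
[[9,3],[14,0],[15,5],[20,13],[23,16],[29,11],[31,9],[33,0]]
[[5,13],[6,0],[9,3],[14,0],[15,5],[20,13],[23,16],[29,11],[31,9],[33,0]]
[[5,13],[6,0],[9,3],[10,19],[12,3],[14,0],[15,5],[20,13],[23,16],[29,11],[31,9],[33,0]]
[[5,13],[6,0],[9,3],[10,19],[12,3],[14,0],[15,5],[20,13],[23,19],[34,0]]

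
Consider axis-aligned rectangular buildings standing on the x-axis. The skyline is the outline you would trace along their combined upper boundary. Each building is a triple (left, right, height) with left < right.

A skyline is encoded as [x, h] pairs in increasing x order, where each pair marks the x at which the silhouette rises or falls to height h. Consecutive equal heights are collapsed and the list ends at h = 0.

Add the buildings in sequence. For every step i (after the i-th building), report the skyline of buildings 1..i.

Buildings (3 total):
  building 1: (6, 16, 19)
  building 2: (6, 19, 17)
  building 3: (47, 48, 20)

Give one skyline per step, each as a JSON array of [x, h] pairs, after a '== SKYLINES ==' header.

== SKYLINES ==
[[6,19],[16,0]]
[[6,19],[16,17],[19,0]]
[[6,19],[16,17],[19,0],[47,20],[48,0]]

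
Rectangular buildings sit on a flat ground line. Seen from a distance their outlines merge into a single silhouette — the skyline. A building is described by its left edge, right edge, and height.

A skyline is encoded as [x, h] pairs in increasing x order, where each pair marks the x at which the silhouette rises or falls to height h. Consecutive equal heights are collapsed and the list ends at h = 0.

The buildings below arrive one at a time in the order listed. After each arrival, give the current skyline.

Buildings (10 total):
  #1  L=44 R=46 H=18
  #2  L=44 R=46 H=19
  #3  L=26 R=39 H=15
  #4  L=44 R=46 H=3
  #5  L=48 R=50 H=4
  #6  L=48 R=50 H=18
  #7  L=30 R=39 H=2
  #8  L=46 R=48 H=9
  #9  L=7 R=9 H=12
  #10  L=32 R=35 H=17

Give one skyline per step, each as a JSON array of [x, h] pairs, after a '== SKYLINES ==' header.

== SKYLINES ==
[[44,18],[46,0]]
[[44,19],[46,0]]
[[26,15],[39,0],[44,19],[46,0]]
[[26,15],[39,0],[44,19],[46,0]]
[[26,15],[39,0],[44,19],[46,0],[48,4],[50,0]]
[[26,15],[39,0],[44,19],[46,0],[48,18],[50,0]]
[[26,15],[39,0],[44,19],[46,0],[48,18],[50,0]]
[[26,15],[39,0],[44,19],[46,9],[48,18],[50,0]]
[[7,12],[9,0],[26,15],[39,0],[44,19],[46,9],[48,18],[50,0]]
[[7,12],[9,0],[26,15],[32,17],[35,15],[39,0],[44,19],[46,9],[48,18],[50,0]]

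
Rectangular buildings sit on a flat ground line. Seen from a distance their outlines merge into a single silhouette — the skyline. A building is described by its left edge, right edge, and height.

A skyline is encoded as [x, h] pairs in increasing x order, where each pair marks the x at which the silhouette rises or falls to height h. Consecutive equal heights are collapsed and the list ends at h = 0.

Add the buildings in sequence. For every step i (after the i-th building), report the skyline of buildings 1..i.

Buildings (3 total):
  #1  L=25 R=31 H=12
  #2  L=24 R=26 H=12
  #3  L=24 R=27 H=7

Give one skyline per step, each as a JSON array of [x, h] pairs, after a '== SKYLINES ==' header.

== SKYLINES ==
[[25,12],[31,0]]
[[24,12],[31,0]]
[[24,12],[31,0]]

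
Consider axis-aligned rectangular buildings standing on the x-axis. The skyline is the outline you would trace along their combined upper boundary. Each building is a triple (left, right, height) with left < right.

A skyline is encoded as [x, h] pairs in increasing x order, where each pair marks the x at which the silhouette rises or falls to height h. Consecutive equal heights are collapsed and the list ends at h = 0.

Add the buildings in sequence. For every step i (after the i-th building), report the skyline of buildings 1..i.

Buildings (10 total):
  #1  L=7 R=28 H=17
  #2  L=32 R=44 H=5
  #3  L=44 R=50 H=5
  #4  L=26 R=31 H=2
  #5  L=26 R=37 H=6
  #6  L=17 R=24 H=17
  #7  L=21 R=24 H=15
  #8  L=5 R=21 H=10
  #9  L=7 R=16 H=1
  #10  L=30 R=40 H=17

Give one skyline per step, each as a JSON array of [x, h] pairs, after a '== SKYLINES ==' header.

== SKYLINES ==
[[7,17],[28,0]]
[[7,17],[28,0],[32,5],[44,0]]
[[7,17],[28,0],[32,5],[50,0]]
[[7,17],[28,2],[31,0],[32,5],[50,0]]
[[7,17],[28,6],[37,5],[50,0]]
[[7,17],[28,6],[37,5],[50,0]]
[[7,17],[28,6],[37,5],[50,0]]
[[5,10],[7,17],[28,6],[37,5],[50,0]]
[[5,10],[7,17],[28,6],[37,5],[50,0]]
[[5,10],[7,17],[28,6],[30,17],[40,5],[50,0]]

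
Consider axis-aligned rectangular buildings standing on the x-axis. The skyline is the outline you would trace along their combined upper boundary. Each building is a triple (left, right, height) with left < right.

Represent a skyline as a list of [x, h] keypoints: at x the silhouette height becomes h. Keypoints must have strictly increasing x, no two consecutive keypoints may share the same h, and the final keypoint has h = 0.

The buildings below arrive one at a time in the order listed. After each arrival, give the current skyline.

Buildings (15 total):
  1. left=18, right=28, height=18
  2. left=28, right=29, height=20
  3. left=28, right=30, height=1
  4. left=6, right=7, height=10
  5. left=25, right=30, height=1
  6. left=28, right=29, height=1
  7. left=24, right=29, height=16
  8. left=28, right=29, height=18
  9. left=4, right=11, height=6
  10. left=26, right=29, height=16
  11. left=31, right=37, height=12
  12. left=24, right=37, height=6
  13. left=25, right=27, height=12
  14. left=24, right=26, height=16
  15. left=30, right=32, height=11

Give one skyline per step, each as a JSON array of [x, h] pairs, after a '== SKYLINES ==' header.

== SKYLINES ==
[[18,18],[28,0]]
[[18,18],[28,20],[29,0]]
[[18,18],[28,20],[29,1],[30,0]]
[[6,10],[7,0],[18,18],[28,20],[29,1],[30,0]]
[[6,10],[7,0],[18,18],[28,20],[29,1],[30,0]]
[[6,10],[7,0],[18,18],[28,20],[29,1],[30,0]]
[[6,10],[7,0],[18,18],[28,20],[29,1],[30,0]]
[[6,10],[7,0],[18,18],[28,20],[29,1],[30,0]]
[[4,6],[6,10],[7,6],[11,0],[18,18],[28,20],[29,1],[30,0]]
[[4,6],[6,10],[7,6],[11,0],[18,18],[28,20],[29,1],[30,0]]
[[4,6],[6,10],[7,6],[11,0],[18,18],[28,20],[29,1],[30,0],[31,12],[37,0]]
[[4,6],[6,10],[7,6],[11,0],[18,18],[28,20],[29,6],[31,12],[37,0]]
[[4,6],[6,10],[7,6],[11,0],[18,18],[28,20],[29,6],[31,12],[37,0]]
[[4,6],[6,10],[7,6],[11,0],[18,18],[28,20],[29,6],[31,12],[37,0]]
[[4,6],[6,10],[7,6],[11,0],[18,18],[28,20],[29,6],[30,11],[31,12],[37,0]]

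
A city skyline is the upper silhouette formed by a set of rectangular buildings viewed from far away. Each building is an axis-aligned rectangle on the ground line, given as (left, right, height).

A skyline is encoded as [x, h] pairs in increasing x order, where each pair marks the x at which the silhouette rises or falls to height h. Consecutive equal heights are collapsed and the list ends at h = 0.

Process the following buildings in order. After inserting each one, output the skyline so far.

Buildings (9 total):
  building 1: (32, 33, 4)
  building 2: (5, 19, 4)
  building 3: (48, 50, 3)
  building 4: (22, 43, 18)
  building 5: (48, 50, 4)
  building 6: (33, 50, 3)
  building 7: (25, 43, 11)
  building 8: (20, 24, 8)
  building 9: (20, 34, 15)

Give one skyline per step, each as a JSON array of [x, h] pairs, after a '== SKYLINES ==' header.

== SKYLINES ==
[[32,4],[33,0]]
[[5,4],[19,0],[32,4],[33,0]]
[[5,4],[19,0],[32,4],[33,0],[48,3],[50,0]]
[[5,4],[19,0],[22,18],[43,0],[48,3],[50,0]]
[[5,4],[19,0],[22,18],[43,0],[48,4],[50,0]]
[[5,4],[19,0],[22,18],[43,3],[48,4],[50,0]]
[[5,4],[19,0],[22,18],[43,3],[48,4],[50,0]]
[[5,4],[19,0],[20,8],[22,18],[43,3],[48,4],[50,0]]
[[5,4],[19,0],[20,15],[22,18],[43,3],[48,4],[50,0]]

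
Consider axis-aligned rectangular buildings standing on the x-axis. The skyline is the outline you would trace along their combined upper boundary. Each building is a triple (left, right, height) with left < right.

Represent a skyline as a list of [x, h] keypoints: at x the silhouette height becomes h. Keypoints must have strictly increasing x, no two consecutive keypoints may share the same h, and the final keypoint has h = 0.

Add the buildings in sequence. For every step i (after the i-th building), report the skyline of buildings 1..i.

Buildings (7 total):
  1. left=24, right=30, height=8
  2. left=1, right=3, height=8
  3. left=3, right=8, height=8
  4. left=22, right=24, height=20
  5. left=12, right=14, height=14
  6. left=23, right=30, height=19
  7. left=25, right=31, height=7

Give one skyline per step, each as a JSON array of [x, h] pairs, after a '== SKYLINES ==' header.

== SKYLINES ==
[[24,8],[30,0]]
[[1,8],[3,0],[24,8],[30,0]]
[[1,8],[8,0],[24,8],[30,0]]
[[1,8],[8,0],[22,20],[24,8],[30,0]]
[[1,8],[8,0],[12,14],[14,0],[22,20],[24,8],[30,0]]
[[1,8],[8,0],[12,14],[14,0],[22,20],[24,19],[30,0]]
[[1,8],[8,0],[12,14],[14,0],[22,20],[24,19],[30,7],[31,0]]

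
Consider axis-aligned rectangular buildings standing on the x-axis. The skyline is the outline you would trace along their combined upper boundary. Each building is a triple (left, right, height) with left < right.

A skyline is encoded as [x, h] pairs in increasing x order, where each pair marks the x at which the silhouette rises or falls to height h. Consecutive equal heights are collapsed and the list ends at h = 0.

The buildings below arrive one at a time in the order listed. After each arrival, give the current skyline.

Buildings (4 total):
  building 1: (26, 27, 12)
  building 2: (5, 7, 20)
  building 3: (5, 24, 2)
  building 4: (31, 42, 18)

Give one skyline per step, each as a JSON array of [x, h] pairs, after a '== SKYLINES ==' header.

== SKYLINES ==
[[26,12],[27,0]]
[[5,20],[7,0],[26,12],[27,0]]
[[5,20],[7,2],[24,0],[26,12],[27,0]]
[[5,20],[7,2],[24,0],[26,12],[27,0],[31,18],[42,0]]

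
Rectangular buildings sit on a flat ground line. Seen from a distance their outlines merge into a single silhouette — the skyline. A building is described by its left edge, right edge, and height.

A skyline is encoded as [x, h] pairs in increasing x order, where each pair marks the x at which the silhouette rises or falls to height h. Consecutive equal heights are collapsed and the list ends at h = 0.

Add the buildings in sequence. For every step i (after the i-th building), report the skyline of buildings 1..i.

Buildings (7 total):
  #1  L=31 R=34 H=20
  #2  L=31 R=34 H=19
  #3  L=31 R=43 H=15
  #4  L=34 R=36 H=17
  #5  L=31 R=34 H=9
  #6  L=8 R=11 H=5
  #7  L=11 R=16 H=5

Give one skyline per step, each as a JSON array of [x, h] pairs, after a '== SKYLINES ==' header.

== SKYLINES ==
[[31,20],[34,0]]
[[31,20],[34,0]]
[[31,20],[34,15],[43,0]]
[[31,20],[34,17],[36,15],[43,0]]
[[31,20],[34,17],[36,15],[43,0]]
[[8,5],[11,0],[31,20],[34,17],[36,15],[43,0]]
[[8,5],[16,0],[31,20],[34,17],[36,15],[43,0]]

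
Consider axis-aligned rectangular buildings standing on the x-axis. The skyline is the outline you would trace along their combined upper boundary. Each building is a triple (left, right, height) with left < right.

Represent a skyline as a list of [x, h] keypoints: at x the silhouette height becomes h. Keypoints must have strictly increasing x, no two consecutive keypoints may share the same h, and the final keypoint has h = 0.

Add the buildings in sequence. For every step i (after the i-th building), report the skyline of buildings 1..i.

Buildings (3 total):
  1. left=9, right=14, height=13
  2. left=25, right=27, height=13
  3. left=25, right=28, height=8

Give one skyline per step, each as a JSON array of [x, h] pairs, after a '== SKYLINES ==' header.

== SKYLINES ==
[[9,13],[14,0]]
[[9,13],[14,0],[25,13],[27,0]]
[[9,13],[14,0],[25,13],[27,8],[28,0]]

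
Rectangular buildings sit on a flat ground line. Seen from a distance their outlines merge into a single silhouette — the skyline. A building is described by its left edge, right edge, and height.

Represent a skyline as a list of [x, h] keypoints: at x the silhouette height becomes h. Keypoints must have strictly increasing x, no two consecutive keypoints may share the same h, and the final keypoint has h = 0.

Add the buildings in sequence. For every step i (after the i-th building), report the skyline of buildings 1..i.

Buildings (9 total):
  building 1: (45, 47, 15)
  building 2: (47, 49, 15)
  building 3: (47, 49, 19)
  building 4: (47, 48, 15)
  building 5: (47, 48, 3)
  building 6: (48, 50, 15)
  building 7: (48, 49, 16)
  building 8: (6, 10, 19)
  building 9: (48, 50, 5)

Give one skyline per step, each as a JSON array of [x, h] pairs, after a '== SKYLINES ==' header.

== SKYLINES ==
[[45,15],[47,0]]
[[45,15],[49,0]]
[[45,15],[47,19],[49,0]]
[[45,15],[47,19],[49,0]]
[[45,15],[47,19],[49,0]]
[[45,15],[47,19],[49,15],[50,0]]
[[45,15],[47,19],[49,15],[50,0]]
[[6,19],[10,0],[45,15],[47,19],[49,15],[50,0]]
[[6,19],[10,0],[45,15],[47,19],[49,15],[50,0]]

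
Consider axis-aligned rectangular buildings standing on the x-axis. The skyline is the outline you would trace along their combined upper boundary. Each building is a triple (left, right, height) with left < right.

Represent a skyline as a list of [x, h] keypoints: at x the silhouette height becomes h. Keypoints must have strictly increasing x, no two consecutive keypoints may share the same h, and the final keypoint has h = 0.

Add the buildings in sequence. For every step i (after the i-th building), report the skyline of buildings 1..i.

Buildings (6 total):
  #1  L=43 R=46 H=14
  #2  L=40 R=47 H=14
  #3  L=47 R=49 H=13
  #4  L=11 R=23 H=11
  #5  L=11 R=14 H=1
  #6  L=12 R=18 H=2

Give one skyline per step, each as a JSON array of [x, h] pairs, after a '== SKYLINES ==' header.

== SKYLINES ==
[[43,14],[46,0]]
[[40,14],[47,0]]
[[40,14],[47,13],[49,0]]
[[11,11],[23,0],[40,14],[47,13],[49,0]]
[[11,11],[23,0],[40,14],[47,13],[49,0]]
[[11,11],[23,0],[40,14],[47,13],[49,0]]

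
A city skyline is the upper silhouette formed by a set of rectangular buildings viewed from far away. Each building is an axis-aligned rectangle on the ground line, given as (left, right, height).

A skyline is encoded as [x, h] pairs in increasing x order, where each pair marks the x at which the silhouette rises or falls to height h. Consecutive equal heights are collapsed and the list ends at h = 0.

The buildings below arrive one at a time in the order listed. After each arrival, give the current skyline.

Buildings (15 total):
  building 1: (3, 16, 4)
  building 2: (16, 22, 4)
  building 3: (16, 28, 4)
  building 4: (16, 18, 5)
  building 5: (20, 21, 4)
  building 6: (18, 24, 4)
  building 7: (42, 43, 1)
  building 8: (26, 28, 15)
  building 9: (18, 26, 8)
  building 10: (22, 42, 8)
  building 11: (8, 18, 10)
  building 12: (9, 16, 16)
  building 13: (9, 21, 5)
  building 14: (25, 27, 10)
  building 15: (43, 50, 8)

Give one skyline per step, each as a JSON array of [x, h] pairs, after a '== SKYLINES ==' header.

== SKYLINES ==
[[3,4],[16,0]]
[[3,4],[22,0]]
[[3,4],[28,0]]
[[3,4],[16,5],[18,4],[28,0]]
[[3,4],[16,5],[18,4],[28,0]]
[[3,4],[16,5],[18,4],[28,0]]
[[3,4],[16,5],[18,4],[28,0],[42,1],[43,0]]
[[3,4],[16,5],[18,4],[26,15],[28,0],[42,1],[43,0]]
[[3,4],[16,5],[18,8],[26,15],[28,0],[42,1],[43,0]]
[[3,4],[16,5],[18,8],[26,15],[28,8],[42,1],[43,0]]
[[3,4],[8,10],[18,8],[26,15],[28,8],[42,1],[43,0]]
[[3,4],[8,10],[9,16],[16,10],[18,8],[26,15],[28,8],[42,1],[43,0]]
[[3,4],[8,10],[9,16],[16,10],[18,8],[26,15],[28,8],[42,1],[43,0]]
[[3,4],[8,10],[9,16],[16,10],[18,8],[25,10],[26,15],[28,8],[42,1],[43,0]]
[[3,4],[8,10],[9,16],[16,10],[18,8],[25,10],[26,15],[28,8],[42,1],[43,8],[50,0]]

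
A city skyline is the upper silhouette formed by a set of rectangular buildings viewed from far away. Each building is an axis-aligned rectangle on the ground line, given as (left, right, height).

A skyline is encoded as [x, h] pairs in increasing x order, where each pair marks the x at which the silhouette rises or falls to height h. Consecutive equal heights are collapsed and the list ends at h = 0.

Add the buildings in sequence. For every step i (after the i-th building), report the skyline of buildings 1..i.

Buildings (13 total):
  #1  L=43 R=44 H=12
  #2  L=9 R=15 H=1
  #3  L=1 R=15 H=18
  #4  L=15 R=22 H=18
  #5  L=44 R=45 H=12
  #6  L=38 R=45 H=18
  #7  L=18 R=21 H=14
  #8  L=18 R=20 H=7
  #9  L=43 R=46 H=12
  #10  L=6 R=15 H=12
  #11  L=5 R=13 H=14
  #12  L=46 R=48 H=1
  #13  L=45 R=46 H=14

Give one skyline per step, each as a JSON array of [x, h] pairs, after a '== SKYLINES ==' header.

== SKYLINES ==
[[43,12],[44,0]]
[[9,1],[15,0],[43,12],[44,0]]
[[1,18],[15,0],[43,12],[44,0]]
[[1,18],[22,0],[43,12],[44,0]]
[[1,18],[22,0],[43,12],[45,0]]
[[1,18],[22,0],[38,18],[45,0]]
[[1,18],[22,0],[38,18],[45,0]]
[[1,18],[22,0],[38,18],[45,0]]
[[1,18],[22,0],[38,18],[45,12],[46,0]]
[[1,18],[22,0],[38,18],[45,12],[46,0]]
[[1,18],[22,0],[38,18],[45,12],[46,0]]
[[1,18],[22,0],[38,18],[45,12],[46,1],[48,0]]
[[1,18],[22,0],[38,18],[45,14],[46,1],[48,0]]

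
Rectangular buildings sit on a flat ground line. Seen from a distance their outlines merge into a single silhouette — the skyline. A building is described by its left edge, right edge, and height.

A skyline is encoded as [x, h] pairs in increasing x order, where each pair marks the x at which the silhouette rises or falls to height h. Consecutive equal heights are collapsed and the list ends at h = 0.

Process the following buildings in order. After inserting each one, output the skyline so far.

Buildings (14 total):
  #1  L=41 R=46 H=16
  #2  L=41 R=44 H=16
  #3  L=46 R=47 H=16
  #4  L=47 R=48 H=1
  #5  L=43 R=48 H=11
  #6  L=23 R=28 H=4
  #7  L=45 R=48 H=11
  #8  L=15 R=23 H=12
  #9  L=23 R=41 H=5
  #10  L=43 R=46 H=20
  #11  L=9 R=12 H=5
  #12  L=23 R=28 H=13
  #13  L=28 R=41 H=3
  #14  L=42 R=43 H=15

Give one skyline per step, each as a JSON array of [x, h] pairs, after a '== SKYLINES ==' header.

== SKYLINES ==
[[41,16],[46,0]]
[[41,16],[46,0]]
[[41,16],[47,0]]
[[41,16],[47,1],[48,0]]
[[41,16],[47,11],[48,0]]
[[23,4],[28,0],[41,16],[47,11],[48,0]]
[[23,4],[28,0],[41,16],[47,11],[48,0]]
[[15,12],[23,4],[28,0],[41,16],[47,11],[48,0]]
[[15,12],[23,5],[41,16],[47,11],[48,0]]
[[15,12],[23,5],[41,16],[43,20],[46,16],[47,11],[48,0]]
[[9,5],[12,0],[15,12],[23,5],[41,16],[43,20],[46,16],[47,11],[48,0]]
[[9,5],[12,0],[15,12],[23,13],[28,5],[41,16],[43,20],[46,16],[47,11],[48,0]]
[[9,5],[12,0],[15,12],[23,13],[28,5],[41,16],[43,20],[46,16],[47,11],[48,0]]
[[9,5],[12,0],[15,12],[23,13],[28,5],[41,16],[43,20],[46,16],[47,11],[48,0]]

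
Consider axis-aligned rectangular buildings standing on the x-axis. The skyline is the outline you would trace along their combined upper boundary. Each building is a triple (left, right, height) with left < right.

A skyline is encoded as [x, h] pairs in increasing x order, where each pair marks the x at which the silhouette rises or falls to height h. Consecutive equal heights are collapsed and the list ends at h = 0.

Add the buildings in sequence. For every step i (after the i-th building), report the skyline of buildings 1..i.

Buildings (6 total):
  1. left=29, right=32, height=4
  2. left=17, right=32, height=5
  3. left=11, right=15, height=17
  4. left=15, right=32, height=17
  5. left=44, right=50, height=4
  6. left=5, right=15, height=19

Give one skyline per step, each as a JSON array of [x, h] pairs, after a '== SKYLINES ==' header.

== SKYLINES ==
[[29,4],[32,0]]
[[17,5],[32,0]]
[[11,17],[15,0],[17,5],[32,0]]
[[11,17],[32,0]]
[[11,17],[32,0],[44,4],[50,0]]
[[5,19],[15,17],[32,0],[44,4],[50,0]]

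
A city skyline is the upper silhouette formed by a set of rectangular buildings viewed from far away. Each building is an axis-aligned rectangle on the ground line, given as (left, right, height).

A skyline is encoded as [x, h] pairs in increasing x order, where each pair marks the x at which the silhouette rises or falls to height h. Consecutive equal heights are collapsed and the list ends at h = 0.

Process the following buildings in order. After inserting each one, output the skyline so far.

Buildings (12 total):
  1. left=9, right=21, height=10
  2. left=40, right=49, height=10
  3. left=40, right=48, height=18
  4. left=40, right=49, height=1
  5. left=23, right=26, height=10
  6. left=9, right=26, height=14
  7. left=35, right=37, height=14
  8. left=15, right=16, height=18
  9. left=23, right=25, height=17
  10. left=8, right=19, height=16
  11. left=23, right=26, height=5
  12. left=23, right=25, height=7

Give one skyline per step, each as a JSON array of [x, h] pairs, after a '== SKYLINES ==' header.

== SKYLINES ==
[[9,10],[21,0]]
[[9,10],[21,0],[40,10],[49,0]]
[[9,10],[21,0],[40,18],[48,10],[49,0]]
[[9,10],[21,0],[40,18],[48,10],[49,0]]
[[9,10],[21,0],[23,10],[26,0],[40,18],[48,10],[49,0]]
[[9,14],[26,0],[40,18],[48,10],[49,0]]
[[9,14],[26,0],[35,14],[37,0],[40,18],[48,10],[49,0]]
[[9,14],[15,18],[16,14],[26,0],[35,14],[37,0],[40,18],[48,10],[49,0]]
[[9,14],[15,18],[16,14],[23,17],[25,14],[26,0],[35,14],[37,0],[40,18],[48,10],[49,0]]
[[8,16],[15,18],[16,16],[19,14],[23,17],[25,14],[26,0],[35,14],[37,0],[40,18],[48,10],[49,0]]
[[8,16],[15,18],[16,16],[19,14],[23,17],[25,14],[26,0],[35,14],[37,0],[40,18],[48,10],[49,0]]
[[8,16],[15,18],[16,16],[19,14],[23,17],[25,14],[26,0],[35,14],[37,0],[40,18],[48,10],[49,0]]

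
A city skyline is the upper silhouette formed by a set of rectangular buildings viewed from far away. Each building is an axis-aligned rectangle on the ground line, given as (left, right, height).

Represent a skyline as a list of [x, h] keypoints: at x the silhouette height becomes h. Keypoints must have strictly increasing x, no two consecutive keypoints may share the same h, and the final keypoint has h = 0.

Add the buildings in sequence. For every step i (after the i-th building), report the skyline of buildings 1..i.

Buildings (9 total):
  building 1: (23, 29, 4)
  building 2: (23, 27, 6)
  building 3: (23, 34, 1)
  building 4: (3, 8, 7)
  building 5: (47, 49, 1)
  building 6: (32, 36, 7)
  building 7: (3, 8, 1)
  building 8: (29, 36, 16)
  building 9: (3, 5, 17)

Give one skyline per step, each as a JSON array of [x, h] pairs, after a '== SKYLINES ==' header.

== SKYLINES ==
[[23,4],[29,0]]
[[23,6],[27,4],[29,0]]
[[23,6],[27,4],[29,1],[34,0]]
[[3,7],[8,0],[23,6],[27,4],[29,1],[34,0]]
[[3,7],[8,0],[23,6],[27,4],[29,1],[34,0],[47,1],[49,0]]
[[3,7],[8,0],[23,6],[27,4],[29,1],[32,7],[36,0],[47,1],[49,0]]
[[3,7],[8,0],[23,6],[27,4],[29,1],[32,7],[36,0],[47,1],[49,0]]
[[3,7],[8,0],[23,6],[27,4],[29,16],[36,0],[47,1],[49,0]]
[[3,17],[5,7],[8,0],[23,6],[27,4],[29,16],[36,0],[47,1],[49,0]]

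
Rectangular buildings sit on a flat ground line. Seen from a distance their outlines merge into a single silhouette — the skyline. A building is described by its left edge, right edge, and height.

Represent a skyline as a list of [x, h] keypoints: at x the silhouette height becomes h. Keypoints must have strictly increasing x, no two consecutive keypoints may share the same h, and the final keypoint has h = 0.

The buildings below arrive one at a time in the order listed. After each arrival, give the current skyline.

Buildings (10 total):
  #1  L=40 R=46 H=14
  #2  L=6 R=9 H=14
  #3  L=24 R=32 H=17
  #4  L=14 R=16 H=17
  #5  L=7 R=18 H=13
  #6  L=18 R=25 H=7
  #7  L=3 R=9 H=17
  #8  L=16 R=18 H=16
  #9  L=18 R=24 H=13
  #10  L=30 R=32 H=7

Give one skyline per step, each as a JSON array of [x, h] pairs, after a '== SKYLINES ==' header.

== SKYLINES ==
[[40,14],[46,0]]
[[6,14],[9,0],[40,14],[46,0]]
[[6,14],[9,0],[24,17],[32,0],[40,14],[46,0]]
[[6,14],[9,0],[14,17],[16,0],[24,17],[32,0],[40,14],[46,0]]
[[6,14],[9,13],[14,17],[16,13],[18,0],[24,17],[32,0],[40,14],[46,0]]
[[6,14],[9,13],[14,17],[16,13],[18,7],[24,17],[32,0],[40,14],[46,0]]
[[3,17],[9,13],[14,17],[16,13],[18,7],[24,17],[32,0],[40,14],[46,0]]
[[3,17],[9,13],[14,17],[16,16],[18,7],[24,17],[32,0],[40,14],[46,0]]
[[3,17],[9,13],[14,17],[16,16],[18,13],[24,17],[32,0],[40,14],[46,0]]
[[3,17],[9,13],[14,17],[16,16],[18,13],[24,17],[32,0],[40,14],[46,0]]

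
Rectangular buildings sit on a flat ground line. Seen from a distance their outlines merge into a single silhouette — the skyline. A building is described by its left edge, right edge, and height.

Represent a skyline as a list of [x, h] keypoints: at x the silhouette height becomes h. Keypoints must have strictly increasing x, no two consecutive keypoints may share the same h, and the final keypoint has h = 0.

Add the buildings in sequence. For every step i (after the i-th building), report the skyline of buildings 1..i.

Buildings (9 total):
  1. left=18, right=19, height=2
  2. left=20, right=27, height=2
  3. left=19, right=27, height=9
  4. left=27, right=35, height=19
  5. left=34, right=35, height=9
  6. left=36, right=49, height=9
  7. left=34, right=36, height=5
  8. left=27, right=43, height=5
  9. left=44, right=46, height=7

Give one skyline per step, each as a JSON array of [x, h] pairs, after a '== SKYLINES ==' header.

== SKYLINES ==
[[18,2],[19,0]]
[[18,2],[19,0],[20,2],[27,0]]
[[18,2],[19,9],[27,0]]
[[18,2],[19,9],[27,19],[35,0]]
[[18,2],[19,9],[27,19],[35,0]]
[[18,2],[19,9],[27,19],[35,0],[36,9],[49,0]]
[[18,2],[19,9],[27,19],[35,5],[36,9],[49,0]]
[[18,2],[19,9],[27,19],[35,5],[36,9],[49,0]]
[[18,2],[19,9],[27,19],[35,5],[36,9],[49,0]]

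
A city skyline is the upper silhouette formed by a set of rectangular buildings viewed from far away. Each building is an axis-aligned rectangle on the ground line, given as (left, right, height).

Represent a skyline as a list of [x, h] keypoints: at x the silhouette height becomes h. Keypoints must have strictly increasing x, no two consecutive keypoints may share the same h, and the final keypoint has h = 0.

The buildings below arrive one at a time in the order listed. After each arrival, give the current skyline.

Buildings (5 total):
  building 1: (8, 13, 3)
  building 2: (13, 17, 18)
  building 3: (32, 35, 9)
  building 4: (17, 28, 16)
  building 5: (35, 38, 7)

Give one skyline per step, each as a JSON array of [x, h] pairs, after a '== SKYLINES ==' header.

== SKYLINES ==
[[8,3],[13,0]]
[[8,3],[13,18],[17,0]]
[[8,3],[13,18],[17,0],[32,9],[35,0]]
[[8,3],[13,18],[17,16],[28,0],[32,9],[35,0]]
[[8,3],[13,18],[17,16],[28,0],[32,9],[35,7],[38,0]]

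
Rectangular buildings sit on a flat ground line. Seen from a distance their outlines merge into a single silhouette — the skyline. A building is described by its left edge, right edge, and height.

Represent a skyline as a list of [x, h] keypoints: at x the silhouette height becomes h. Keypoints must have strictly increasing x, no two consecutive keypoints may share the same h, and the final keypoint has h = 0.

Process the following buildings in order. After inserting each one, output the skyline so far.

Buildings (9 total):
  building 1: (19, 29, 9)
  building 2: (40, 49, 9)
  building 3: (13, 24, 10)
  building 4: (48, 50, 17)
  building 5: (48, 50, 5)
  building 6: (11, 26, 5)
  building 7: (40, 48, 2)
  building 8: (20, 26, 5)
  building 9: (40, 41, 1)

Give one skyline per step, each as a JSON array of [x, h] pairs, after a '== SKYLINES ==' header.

== SKYLINES ==
[[19,9],[29,0]]
[[19,9],[29,0],[40,9],[49,0]]
[[13,10],[24,9],[29,0],[40,9],[49,0]]
[[13,10],[24,9],[29,0],[40,9],[48,17],[50,0]]
[[13,10],[24,9],[29,0],[40,9],[48,17],[50,0]]
[[11,5],[13,10],[24,9],[29,0],[40,9],[48,17],[50,0]]
[[11,5],[13,10],[24,9],[29,0],[40,9],[48,17],[50,0]]
[[11,5],[13,10],[24,9],[29,0],[40,9],[48,17],[50,0]]
[[11,5],[13,10],[24,9],[29,0],[40,9],[48,17],[50,0]]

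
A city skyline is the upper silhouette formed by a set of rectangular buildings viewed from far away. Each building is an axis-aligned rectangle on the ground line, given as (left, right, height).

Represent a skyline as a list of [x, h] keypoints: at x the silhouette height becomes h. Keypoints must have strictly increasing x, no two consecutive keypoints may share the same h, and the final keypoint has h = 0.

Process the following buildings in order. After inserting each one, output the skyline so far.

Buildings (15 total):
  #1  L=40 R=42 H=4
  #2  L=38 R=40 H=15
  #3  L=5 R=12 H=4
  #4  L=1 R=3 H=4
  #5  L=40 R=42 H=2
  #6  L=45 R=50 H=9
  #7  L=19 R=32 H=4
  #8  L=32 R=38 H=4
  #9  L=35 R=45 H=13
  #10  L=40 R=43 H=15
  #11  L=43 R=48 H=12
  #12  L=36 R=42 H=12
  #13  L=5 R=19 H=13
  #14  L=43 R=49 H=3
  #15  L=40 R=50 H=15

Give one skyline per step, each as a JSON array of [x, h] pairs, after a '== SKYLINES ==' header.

== SKYLINES ==
[[40,4],[42,0]]
[[38,15],[40,4],[42,0]]
[[5,4],[12,0],[38,15],[40,4],[42,0]]
[[1,4],[3,0],[5,4],[12,0],[38,15],[40,4],[42,0]]
[[1,4],[3,0],[5,4],[12,0],[38,15],[40,4],[42,0]]
[[1,4],[3,0],[5,4],[12,0],[38,15],[40,4],[42,0],[45,9],[50,0]]
[[1,4],[3,0],[5,4],[12,0],[19,4],[32,0],[38,15],[40,4],[42,0],[45,9],[50,0]]
[[1,4],[3,0],[5,4],[12,0],[19,4],[38,15],[40,4],[42,0],[45,9],[50,0]]
[[1,4],[3,0],[5,4],[12,0],[19,4],[35,13],[38,15],[40,13],[45,9],[50,0]]
[[1,4],[3,0],[5,4],[12,0],[19,4],[35,13],[38,15],[43,13],[45,9],[50,0]]
[[1,4],[3,0],[5,4],[12,0],[19,4],[35,13],[38,15],[43,13],[45,12],[48,9],[50,0]]
[[1,4],[3,0],[5,4],[12,0],[19,4],[35,13],[38,15],[43,13],[45,12],[48,9],[50,0]]
[[1,4],[3,0],[5,13],[19,4],[35,13],[38,15],[43,13],[45,12],[48,9],[50,0]]
[[1,4],[3,0],[5,13],[19,4],[35,13],[38,15],[43,13],[45,12],[48,9],[50,0]]
[[1,4],[3,0],[5,13],[19,4],[35,13],[38,15],[50,0]]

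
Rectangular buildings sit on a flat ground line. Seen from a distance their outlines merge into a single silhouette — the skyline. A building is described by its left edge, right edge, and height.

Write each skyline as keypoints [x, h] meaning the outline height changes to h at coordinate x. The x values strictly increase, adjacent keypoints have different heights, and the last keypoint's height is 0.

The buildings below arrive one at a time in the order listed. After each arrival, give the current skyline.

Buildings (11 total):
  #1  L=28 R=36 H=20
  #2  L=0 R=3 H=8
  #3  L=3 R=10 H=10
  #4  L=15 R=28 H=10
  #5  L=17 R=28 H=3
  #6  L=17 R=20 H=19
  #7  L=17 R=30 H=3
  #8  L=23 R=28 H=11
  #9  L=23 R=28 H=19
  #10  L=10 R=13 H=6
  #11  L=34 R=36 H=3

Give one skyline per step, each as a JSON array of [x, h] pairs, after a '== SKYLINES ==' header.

== SKYLINES ==
[[28,20],[36,0]]
[[0,8],[3,0],[28,20],[36,0]]
[[0,8],[3,10],[10,0],[28,20],[36,0]]
[[0,8],[3,10],[10,0],[15,10],[28,20],[36,0]]
[[0,8],[3,10],[10,0],[15,10],[28,20],[36,0]]
[[0,8],[3,10],[10,0],[15,10],[17,19],[20,10],[28,20],[36,0]]
[[0,8],[3,10],[10,0],[15,10],[17,19],[20,10],[28,20],[36,0]]
[[0,8],[3,10],[10,0],[15,10],[17,19],[20,10],[23,11],[28,20],[36,0]]
[[0,8],[3,10],[10,0],[15,10],[17,19],[20,10],[23,19],[28,20],[36,0]]
[[0,8],[3,10],[10,6],[13,0],[15,10],[17,19],[20,10],[23,19],[28,20],[36,0]]
[[0,8],[3,10],[10,6],[13,0],[15,10],[17,19],[20,10],[23,19],[28,20],[36,0]]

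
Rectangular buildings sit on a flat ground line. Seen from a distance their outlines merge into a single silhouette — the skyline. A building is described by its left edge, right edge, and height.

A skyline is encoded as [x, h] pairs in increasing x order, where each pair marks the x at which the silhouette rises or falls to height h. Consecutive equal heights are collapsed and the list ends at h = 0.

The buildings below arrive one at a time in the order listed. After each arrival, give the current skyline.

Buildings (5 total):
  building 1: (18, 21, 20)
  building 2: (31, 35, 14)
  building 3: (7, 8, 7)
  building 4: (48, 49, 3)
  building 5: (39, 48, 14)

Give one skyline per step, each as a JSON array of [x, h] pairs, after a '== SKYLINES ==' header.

== SKYLINES ==
[[18,20],[21,0]]
[[18,20],[21,0],[31,14],[35,0]]
[[7,7],[8,0],[18,20],[21,0],[31,14],[35,0]]
[[7,7],[8,0],[18,20],[21,0],[31,14],[35,0],[48,3],[49,0]]
[[7,7],[8,0],[18,20],[21,0],[31,14],[35,0],[39,14],[48,3],[49,0]]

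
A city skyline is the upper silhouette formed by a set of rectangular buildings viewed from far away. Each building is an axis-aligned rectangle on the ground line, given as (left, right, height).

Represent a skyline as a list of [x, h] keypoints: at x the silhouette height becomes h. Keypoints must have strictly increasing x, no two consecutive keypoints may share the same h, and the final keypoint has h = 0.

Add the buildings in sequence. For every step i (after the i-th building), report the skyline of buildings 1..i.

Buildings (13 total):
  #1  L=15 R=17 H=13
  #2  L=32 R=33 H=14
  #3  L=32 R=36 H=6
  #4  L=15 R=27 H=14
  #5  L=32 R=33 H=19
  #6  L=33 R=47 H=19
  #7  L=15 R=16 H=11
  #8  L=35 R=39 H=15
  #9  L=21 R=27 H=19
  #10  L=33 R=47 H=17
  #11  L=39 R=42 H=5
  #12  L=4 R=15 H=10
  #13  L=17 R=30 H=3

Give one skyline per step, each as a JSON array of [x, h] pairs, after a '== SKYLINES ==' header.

== SKYLINES ==
[[15,13],[17,0]]
[[15,13],[17,0],[32,14],[33,0]]
[[15,13],[17,0],[32,14],[33,6],[36,0]]
[[15,14],[27,0],[32,14],[33,6],[36,0]]
[[15,14],[27,0],[32,19],[33,6],[36,0]]
[[15,14],[27,0],[32,19],[47,0]]
[[15,14],[27,0],[32,19],[47,0]]
[[15,14],[27,0],[32,19],[47,0]]
[[15,14],[21,19],[27,0],[32,19],[47,0]]
[[15,14],[21,19],[27,0],[32,19],[47,0]]
[[15,14],[21,19],[27,0],[32,19],[47,0]]
[[4,10],[15,14],[21,19],[27,0],[32,19],[47,0]]
[[4,10],[15,14],[21,19],[27,3],[30,0],[32,19],[47,0]]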